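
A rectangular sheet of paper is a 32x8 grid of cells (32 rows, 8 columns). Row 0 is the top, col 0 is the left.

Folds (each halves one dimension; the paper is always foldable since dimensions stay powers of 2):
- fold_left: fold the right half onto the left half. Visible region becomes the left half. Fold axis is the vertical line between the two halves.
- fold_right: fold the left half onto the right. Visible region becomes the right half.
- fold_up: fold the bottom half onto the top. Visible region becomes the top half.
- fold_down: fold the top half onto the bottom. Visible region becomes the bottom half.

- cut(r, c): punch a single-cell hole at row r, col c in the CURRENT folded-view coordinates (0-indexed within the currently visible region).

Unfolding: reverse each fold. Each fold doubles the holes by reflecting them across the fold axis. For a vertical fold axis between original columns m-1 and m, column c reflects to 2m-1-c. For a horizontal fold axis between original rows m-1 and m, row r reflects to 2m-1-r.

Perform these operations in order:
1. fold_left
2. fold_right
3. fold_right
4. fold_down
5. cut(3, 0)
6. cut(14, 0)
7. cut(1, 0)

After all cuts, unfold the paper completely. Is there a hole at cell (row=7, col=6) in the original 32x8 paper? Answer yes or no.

Op 1 fold_left: fold axis v@4; visible region now rows[0,32) x cols[0,4) = 32x4
Op 2 fold_right: fold axis v@2; visible region now rows[0,32) x cols[2,4) = 32x2
Op 3 fold_right: fold axis v@3; visible region now rows[0,32) x cols[3,4) = 32x1
Op 4 fold_down: fold axis h@16; visible region now rows[16,32) x cols[3,4) = 16x1
Op 5 cut(3, 0): punch at orig (19,3); cuts so far [(19, 3)]; region rows[16,32) x cols[3,4) = 16x1
Op 6 cut(14, 0): punch at orig (30,3); cuts so far [(19, 3), (30, 3)]; region rows[16,32) x cols[3,4) = 16x1
Op 7 cut(1, 0): punch at orig (17,3); cuts so far [(17, 3), (19, 3), (30, 3)]; region rows[16,32) x cols[3,4) = 16x1
Unfold 1 (reflect across h@16): 6 holes -> [(1, 3), (12, 3), (14, 3), (17, 3), (19, 3), (30, 3)]
Unfold 2 (reflect across v@3): 12 holes -> [(1, 2), (1, 3), (12, 2), (12, 3), (14, 2), (14, 3), (17, 2), (17, 3), (19, 2), (19, 3), (30, 2), (30, 3)]
Unfold 3 (reflect across v@2): 24 holes -> [(1, 0), (1, 1), (1, 2), (1, 3), (12, 0), (12, 1), (12, 2), (12, 3), (14, 0), (14, 1), (14, 2), (14, 3), (17, 0), (17, 1), (17, 2), (17, 3), (19, 0), (19, 1), (19, 2), (19, 3), (30, 0), (30, 1), (30, 2), (30, 3)]
Unfold 4 (reflect across v@4): 48 holes -> [(1, 0), (1, 1), (1, 2), (1, 3), (1, 4), (1, 5), (1, 6), (1, 7), (12, 0), (12, 1), (12, 2), (12, 3), (12, 4), (12, 5), (12, 6), (12, 7), (14, 0), (14, 1), (14, 2), (14, 3), (14, 4), (14, 5), (14, 6), (14, 7), (17, 0), (17, 1), (17, 2), (17, 3), (17, 4), (17, 5), (17, 6), (17, 7), (19, 0), (19, 1), (19, 2), (19, 3), (19, 4), (19, 5), (19, 6), (19, 7), (30, 0), (30, 1), (30, 2), (30, 3), (30, 4), (30, 5), (30, 6), (30, 7)]
Holes: [(1, 0), (1, 1), (1, 2), (1, 3), (1, 4), (1, 5), (1, 6), (1, 7), (12, 0), (12, 1), (12, 2), (12, 3), (12, 4), (12, 5), (12, 6), (12, 7), (14, 0), (14, 1), (14, 2), (14, 3), (14, 4), (14, 5), (14, 6), (14, 7), (17, 0), (17, 1), (17, 2), (17, 3), (17, 4), (17, 5), (17, 6), (17, 7), (19, 0), (19, 1), (19, 2), (19, 3), (19, 4), (19, 5), (19, 6), (19, 7), (30, 0), (30, 1), (30, 2), (30, 3), (30, 4), (30, 5), (30, 6), (30, 7)]

Answer: no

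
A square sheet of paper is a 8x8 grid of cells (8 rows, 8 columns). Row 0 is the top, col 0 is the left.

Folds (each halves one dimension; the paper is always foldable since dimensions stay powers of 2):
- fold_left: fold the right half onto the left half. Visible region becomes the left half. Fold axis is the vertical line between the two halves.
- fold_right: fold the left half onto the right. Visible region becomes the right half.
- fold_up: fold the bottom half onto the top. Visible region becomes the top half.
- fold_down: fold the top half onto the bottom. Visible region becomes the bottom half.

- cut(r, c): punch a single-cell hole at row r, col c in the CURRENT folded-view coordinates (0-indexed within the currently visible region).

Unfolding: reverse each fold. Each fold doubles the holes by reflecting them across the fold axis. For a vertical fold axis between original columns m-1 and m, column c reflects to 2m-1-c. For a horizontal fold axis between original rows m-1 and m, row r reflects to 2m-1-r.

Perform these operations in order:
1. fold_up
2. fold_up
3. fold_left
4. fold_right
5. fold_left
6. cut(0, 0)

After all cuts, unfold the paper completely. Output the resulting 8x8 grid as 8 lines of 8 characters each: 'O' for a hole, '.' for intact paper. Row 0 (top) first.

Op 1 fold_up: fold axis h@4; visible region now rows[0,4) x cols[0,8) = 4x8
Op 2 fold_up: fold axis h@2; visible region now rows[0,2) x cols[0,8) = 2x8
Op 3 fold_left: fold axis v@4; visible region now rows[0,2) x cols[0,4) = 2x4
Op 4 fold_right: fold axis v@2; visible region now rows[0,2) x cols[2,4) = 2x2
Op 5 fold_left: fold axis v@3; visible region now rows[0,2) x cols[2,3) = 2x1
Op 6 cut(0, 0): punch at orig (0,2); cuts so far [(0, 2)]; region rows[0,2) x cols[2,3) = 2x1
Unfold 1 (reflect across v@3): 2 holes -> [(0, 2), (0, 3)]
Unfold 2 (reflect across v@2): 4 holes -> [(0, 0), (0, 1), (0, 2), (0, 3)]
Unfold 3 (reflect across v@4): 8 holes -> [(0, 0), (0, 1), (0, 2), (0, 3), (0, 4), (0, 5), (0, 6), (0, 7)]
Unfold 4 (reflect across h@2): 16 holes -> [(0, 0), (0, 1), (0, 2), (0, 3), (0, 4), (0, 5), (0, 6), (0, 7), (3, 0), (3, 1), (3, 2), (3, 3), (3, 4), (3, 5), (3, 6), (3, 7)]
Unfold 5 (reflect across h@4): 32 holes -> [(0, 0), (0, 1), (0, 2), (0, 3), (0, 4), (0, 5), (0, 6), (0, 7), (3, 0), (3, 1), (3, 2), (3, 3), (3, 4), (3, 5), (3, 6), (3, 7), (4, 0), (4, 1), (4, 2), (4, 3), (4, 4), (4, 5), (4, 6), (4, 7), (7, 0), (7, 1), (7, 2), (7, 3), (7, 4), (7, 5), (7, 6), (7, 7)]

Answer: OOOOOOOO
........
........
OOOOOOOO
OOOOOOOO
........
........
OOOOOOOO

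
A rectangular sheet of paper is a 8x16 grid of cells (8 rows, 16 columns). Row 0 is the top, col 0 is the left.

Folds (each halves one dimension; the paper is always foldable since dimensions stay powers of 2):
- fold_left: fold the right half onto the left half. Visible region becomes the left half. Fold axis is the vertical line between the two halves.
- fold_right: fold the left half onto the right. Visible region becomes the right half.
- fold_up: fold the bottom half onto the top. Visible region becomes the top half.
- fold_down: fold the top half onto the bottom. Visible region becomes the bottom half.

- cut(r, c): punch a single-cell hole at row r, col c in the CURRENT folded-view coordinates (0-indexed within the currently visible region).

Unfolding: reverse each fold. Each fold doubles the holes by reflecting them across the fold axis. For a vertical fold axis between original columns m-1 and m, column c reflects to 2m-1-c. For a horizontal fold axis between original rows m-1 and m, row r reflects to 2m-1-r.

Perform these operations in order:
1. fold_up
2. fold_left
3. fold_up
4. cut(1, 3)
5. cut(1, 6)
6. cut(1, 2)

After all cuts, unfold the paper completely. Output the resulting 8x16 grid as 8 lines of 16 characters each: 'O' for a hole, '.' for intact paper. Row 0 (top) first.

Answer: ................
..OO..O..O..OO..
..OO..O..O..OO..
................
................
..OO..O..O..OO..
..OO..O..O..OO..
................

Derivation:
Op 1 fold_up: fold axis h@4; visible region now rows[0,4) x cols[0,16) = 4x16
Op 2 fold_left: fold axis v@8; visible region now rows[0,4) x cols[0,8) = 4x8
Op 3 fold_up: fold axis h@2; visible region now rows[0,2) x cols[0,8) = 2x8
Op 4 cut(1, 3): punch at orig (1,3); cuts so far [(1, 3)]; region rows[0,2) x cols[0,8) = 2x8
Op 5 cut(1, 6): punch at orig (1,6); cuts so far [(1, 3), (1, 6)]; region rows[0,2) x cols[0,8) = 2x8
Op 6 cut(1, 2): punch at orig (1,2); cuts so far [(1, 2), (1, 3), (1, 6)]; region rows[0,2) x cols[0,8) = 2x8
Unfold 1 (reflect across h@2): 6 holes -> [(1, 2), (1, 3), (1, 6), (2, 2), (2, 3), (2, 6)]
Unfold 2 (reflect across v@8): 12 holes -> [(1, 2), (1, 3), (1, 6), (1, 9), (1, 12), (1, 13), (2, 2), (2, 3), (2, 6), (2, 9), (2, 12), (2, 13)]
Unfold 3 (reflect across h@4): 24 holes -> [(1, 2), (1, 3), (1, 6), (1, 9), (1, 12), (1, 13), (2, 2), (2, 3), (2, 6), (2, 9), (2, 12), (2, 13), (5, 2), (5, 3), (5, 6), (5, 9), (5, 12), (5, 13), (6, 2), (6, 3), (6, 6), (6, 9), (6, 12), (6, 13)]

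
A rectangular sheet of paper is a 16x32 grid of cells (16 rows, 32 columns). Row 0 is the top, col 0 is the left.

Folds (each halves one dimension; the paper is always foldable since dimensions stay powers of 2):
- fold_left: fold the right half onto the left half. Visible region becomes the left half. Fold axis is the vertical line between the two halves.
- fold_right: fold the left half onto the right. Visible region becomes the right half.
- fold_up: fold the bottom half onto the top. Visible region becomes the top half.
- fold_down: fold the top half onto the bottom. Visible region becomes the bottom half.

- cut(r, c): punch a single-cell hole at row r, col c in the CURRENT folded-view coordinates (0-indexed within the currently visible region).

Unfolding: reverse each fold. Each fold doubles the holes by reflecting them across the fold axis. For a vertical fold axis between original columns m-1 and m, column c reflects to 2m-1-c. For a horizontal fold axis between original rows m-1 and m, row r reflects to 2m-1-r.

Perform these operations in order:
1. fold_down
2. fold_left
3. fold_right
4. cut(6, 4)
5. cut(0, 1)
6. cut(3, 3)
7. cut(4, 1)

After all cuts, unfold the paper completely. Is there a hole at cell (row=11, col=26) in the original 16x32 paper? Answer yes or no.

Answer: no

Derivation:
Op 1 fold_down: fold axis h@8; visible region now rows[8,16) x cols[0,32) = 8x32
Op 2 fold_left: fold axis v@16; visible region now rows[8,16) x cols[0,16) = 8x16
Op 3 fold_right: fold axis v@8; visible region now rows[8,16) x cols[8,16) = 8x8
Op 4 cut(6, 4): punch at orig (14,12); cuts so far [(14, 12)]; region rows[8,16) x cols[8,16) = 8x8
Op 5 cut(0, 1): punch at orig (8,9); cuts so far [(8, 9), (14, 12)]; region rows[8,16) x cols[8,16) = 8x8
Op 6 cut(3, 3): punch at orig (11,11); cuts so far [(8, 9), (11, 11), (14, 12)]; region rows[8,16) x cols[8,16) = 8x8
Op 7 cut(4, 1): punch at orig (12,9); cuts so far [(8, 9), (11, 11), (12, 9), (14, 12)]; region rows[8,16) x cols[8,16) = 8x8
Unfold 1 (reflect across v@8): 8 holes -> [(8, 6), (8, 9), (11, 4), (11, 11), (12, 6), (12, 9), (14, 3), (14, 12)]
Unfold 2 (reflect across v@16): 16 holes -> [(8, 6), (8, 9), (8, 22), (8, 25), (11, 4), (11, 11), (11, 20), (11, 27), (12, 6), (12, 9), (12, 22), (12, 25), (14, 3), (14, 12), (14, 19), (14, 28)]
Unfold 3 (reflect across h@8): 32 holes -> [(1, 3), (1, 12), (1, 19), (1, 28), (3, 6), (3, 9), (3, 22), (3, 25), (4, 4), (4, 11), (4, 20), (4, 27), (7, 6), (7, 9), (7, 22), (7, 25), (8, 6), (8, 9), (8, 22), (8, 25), (11, 4), (11, 11), (11, 20), (11, 27), (12, 6), (12, 9), (12, 22), (12, 25), (14, 3), (14, 12), (14, 19), (14, 28)]
Holes: [(1, 3), (1, 12), (1, 19), (1, 28), (3, 6), (3, 9), (3, 22), (3, 25), (4, 4), (4, 11), (4, 20), (4, 27), (7, 6), (7, 9), (7, 22), (7, 25), (8, 6), (8, 9), (8, 22), (8, 25), (11, 4), (11, 11), (11, 20), (11, 27), (12, 6), (12, 9), (12, 22), (12, 25), (14, 3), (14, 12), (14, 19), (14, 28)]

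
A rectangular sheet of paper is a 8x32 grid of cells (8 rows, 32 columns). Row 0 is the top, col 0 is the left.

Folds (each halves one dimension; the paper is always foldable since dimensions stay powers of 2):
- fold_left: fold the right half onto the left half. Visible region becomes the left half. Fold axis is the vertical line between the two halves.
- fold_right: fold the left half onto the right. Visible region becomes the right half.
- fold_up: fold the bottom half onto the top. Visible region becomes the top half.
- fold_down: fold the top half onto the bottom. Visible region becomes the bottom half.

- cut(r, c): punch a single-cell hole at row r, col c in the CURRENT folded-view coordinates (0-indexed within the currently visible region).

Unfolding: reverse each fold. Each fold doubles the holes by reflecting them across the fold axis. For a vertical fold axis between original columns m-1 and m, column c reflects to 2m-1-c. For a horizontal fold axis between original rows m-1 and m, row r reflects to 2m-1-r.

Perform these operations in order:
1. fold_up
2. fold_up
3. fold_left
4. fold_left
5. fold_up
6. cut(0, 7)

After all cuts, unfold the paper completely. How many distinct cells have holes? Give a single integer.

Answer: 32

Derivation:
Op 1 fold_up: fold axis h@4; visible region now rows[0,4) x cols[0,32) = 4x32
Op 2 fold_up: fold axis h@2; visible region now rows[0,2) x cols[0,32) = 2x32
Op 3 fold_left: fold axis v@16; visible region now rows[0,2) x cols[0,16) = 2x16
Op 4 fold_left: fold axis v@8; visible region now rows[0,2) x cols[0,8) = 2x8
Op 5 fold_up: fold axis h@1; visible region now rows[0,1) x cols[0,8) = 1x8
Op 6 cut(0, 7): punch at orig (0,7); cuts so far [(0, 7)]; region rows[0,1) x cols[0,8) = 1x8
Unfold 1 (reflect across h@1): 2 holes -> [(0, 7), (1, 7)]
Unfold 2 (reflect across v@8): 4 holes -> [(0, 7), (0, 8), (1, 7), (1, 8)]
Unfold 3 (reflect across v@16): 8 holes -> [(0, 7), (0, 8), (0, 23), (0, 24), (1, 7), (1, 8), (1, 23), (1, 24)]
Unfold 4 (reflect across h@2): 16 holes -> [(0, 7), (0, 8), (0, 23), (0, 24), (1, 7), (1, 8), (1, 23), (1, 24), (2, 7), (2, 8), (2, 23), (2, 24), (3, 7), (3, 8), (3, 23), (3, 24)]
Unfold 5 (reflect across h@4): 32 holes -> [(0, 7), (0, 8), (0, 23), (0, 24), (1, 7), (1, 8), (1, 23), (1, 24), (2, 7), (2, 8), (2, 23), (2, 24), (3, 7), (3, 8), (3, 23), (3, 24), (4, 7), (4, 8), (4, 23), (4, 24), (5, 7), (5, 8), (5, 23), (5, 24), (6, 7), (6, 8), (6, 23), (6, 24), (7, 7), (7, 8), (7, 23), (7, 24)]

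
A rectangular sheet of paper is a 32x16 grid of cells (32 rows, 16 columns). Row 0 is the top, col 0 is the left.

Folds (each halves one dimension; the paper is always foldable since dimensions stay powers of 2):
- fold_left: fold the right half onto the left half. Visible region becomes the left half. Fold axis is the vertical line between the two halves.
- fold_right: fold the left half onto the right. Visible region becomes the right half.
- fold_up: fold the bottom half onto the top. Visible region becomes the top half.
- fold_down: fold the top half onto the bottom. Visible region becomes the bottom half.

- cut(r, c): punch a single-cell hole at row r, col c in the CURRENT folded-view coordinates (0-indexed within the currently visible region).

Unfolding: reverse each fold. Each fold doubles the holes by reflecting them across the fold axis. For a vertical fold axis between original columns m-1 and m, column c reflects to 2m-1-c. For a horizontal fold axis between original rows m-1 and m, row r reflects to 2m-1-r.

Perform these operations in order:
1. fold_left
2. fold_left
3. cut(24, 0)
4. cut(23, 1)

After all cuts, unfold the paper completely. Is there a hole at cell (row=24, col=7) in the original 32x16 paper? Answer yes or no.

Op 1 fold_left: fold axis v@8; visible region now rows[0,32) x cols[0,8) = 32x8
Op 2 fold_left: fold axis v@4; visible region now rows[0,32) x cols[0,4) = 32x4
Op 3 cut(24, 0): punch at orig (24,0); cuts so far [(24, 0)]; region rows[0,32) x cols[0,4) = 32x4
Op 4 cut(23, 1): punch at orig (23,1); cuts so far [(23, 1), (24, 0)]; region rows[0,32) x cols[0,4) = 32x4
Unfold 1 (reflect across v@4): 4 holes -> [(23, 1), (23, 6), (24, 0), (24, 7)]
Unfold 2 (reflect across v@8): 8 holes -> [(23, 1), (23, 6), (23, 9), (23, 14), (24, 0), (24, 7), (24, 8), (24, 15)]
Holes: [(23, 1), (23, 6), (23, 9), (23, 14), (24, 0), (24, 7), (24, 8), (24, 15)]

Answer: yes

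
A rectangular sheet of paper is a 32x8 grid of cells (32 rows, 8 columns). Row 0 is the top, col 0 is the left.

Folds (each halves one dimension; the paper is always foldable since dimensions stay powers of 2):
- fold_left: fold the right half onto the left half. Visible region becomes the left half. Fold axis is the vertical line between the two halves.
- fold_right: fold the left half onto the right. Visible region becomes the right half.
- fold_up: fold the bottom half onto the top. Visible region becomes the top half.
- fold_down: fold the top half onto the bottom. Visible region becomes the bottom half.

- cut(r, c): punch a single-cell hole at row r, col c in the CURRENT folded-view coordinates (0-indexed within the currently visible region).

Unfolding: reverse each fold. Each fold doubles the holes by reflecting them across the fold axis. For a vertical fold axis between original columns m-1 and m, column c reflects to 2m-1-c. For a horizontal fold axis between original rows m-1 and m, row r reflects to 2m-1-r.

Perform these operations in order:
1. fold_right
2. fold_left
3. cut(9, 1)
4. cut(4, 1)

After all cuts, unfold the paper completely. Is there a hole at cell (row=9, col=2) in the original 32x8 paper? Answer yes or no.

Answer: yes

Derivation:
Op 1 fold_right: fold axis v@4; visible region now rows[0,32) x cols[4,8) = 32x4
Op 2 fold_left: fold axis v@6; visible region now rows[0,32) x cols[4,6) = 32x2
Op 3 cut(9, 1): punch at orig (9,5); cuts so far [(9, 5)]; region rows[0,32) x cols[4,6) = 32x2
Op 4 cut(4, 1): punch at orig (4,5); cuts so far [(4, 5), (9, 5)]; region rows[0,32) x cols[4,6) = 32x2
Unfold 1 (reflect across v@6): 4 holes -> [(4, 5), (4, 6), (9, 5), (9, 6)]
Unfold 2 (reflect across v@4): 8 holes -> [(4, 1), (4, 2), (4, 5), (4, 6), (9, 1), (9, 2), (9, 5), (9, 6)]
Holes: [(4, 1), (4, 2), (4, 5), (4, 6), (9, 1), (9, 2), (9, 5), (9, 6)]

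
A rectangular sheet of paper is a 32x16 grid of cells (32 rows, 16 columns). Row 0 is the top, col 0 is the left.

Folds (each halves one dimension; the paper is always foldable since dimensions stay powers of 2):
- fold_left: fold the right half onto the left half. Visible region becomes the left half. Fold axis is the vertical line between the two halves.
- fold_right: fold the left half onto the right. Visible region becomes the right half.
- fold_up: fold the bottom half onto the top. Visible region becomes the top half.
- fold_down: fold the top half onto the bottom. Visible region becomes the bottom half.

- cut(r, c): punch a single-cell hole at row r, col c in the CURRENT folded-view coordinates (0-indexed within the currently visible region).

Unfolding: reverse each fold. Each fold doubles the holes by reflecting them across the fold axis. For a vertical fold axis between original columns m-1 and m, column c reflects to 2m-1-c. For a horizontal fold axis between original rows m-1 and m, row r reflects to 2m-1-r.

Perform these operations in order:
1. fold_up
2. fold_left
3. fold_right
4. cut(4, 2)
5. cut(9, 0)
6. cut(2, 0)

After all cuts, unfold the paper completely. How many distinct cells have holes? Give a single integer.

Op 1 fold_up: fold axis h@16; visible region now rows[0,16) x cols[0,16) = 16x16
Op 2 fold_left: fold axis v@8; visible region now rows[0,16) x cols[0,8) = 16x8
Op 3 fold_right: fold axis v@4; visible region now rows[0,16) x cols[4,8) = 16x4
Op 4 cut(4, 2): punch at orig (4,6); cuts so far [(4, 6)]; region rows[0,16) x cols[4,8) = 16x4
Op 5 cut(9, 0): punch at orig (9,4); cuts so far [(4, 6), (9, 4)]; region rows[0,16) x cols[4,8) = 16x4
Op 6 cut(2, 0): punch at orig (2,4); cuts so far [(2, 4), (4, 6), (9, 4)]; region rows[0,16) x cols[4,8) = 16x4
Unfold 1 (reflect across v@4): 6 holes -> [(2, 3), (2, 4), (4, 1), (4, 6), (9, 3), (9, 4)]
Unfold 2 (reflect across v@8): 12 holes -> [(2, 3), (2, 4), (2, 11), (2, 12), (4, 1), (4, 6), (4, 9), (4, 14), (9, 3), (9, 4), (9, 11), (9, 12)]
Unfold 3 (reflect across h@16): 24 holes -> [(2, 3), (2, 4), (2, 11), (2, 12), (4, 1), (4, 6), (4, 9), (4, 14), (9, 3), (9, 4), (9, 11), (9, 12), (22, 3), (22, 4), (22, 11), (22, 12), (27, 1), (27, 6), (27, 9), (27, 14), (29, 3), (29, 4), (29, 11), (29, 12)]

Answer: 24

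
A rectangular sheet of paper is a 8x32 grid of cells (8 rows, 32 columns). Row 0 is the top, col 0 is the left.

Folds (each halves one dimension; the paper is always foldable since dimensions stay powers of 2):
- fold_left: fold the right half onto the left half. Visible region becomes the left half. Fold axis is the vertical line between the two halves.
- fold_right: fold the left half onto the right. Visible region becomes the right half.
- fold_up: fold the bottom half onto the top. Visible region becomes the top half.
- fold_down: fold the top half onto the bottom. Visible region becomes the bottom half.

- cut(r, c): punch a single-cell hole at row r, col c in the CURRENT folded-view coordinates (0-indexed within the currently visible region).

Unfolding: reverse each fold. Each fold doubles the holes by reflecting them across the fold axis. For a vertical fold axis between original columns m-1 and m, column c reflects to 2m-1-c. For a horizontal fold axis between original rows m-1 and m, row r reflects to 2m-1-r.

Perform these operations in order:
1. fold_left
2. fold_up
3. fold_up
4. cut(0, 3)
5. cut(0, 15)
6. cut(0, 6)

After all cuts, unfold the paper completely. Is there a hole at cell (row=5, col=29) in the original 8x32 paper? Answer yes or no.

Answer: no

Derivation:
Op 1 fold_left: fold axis v@16; visible region now rows[0,8) x cols[0,16) = 8x16
Op 2 fold_up: fold axis h@4; visible region now rows[0,4) x cols[0,16) = 4x16
Op 3 fold_up: fold axis h@2; visible region now rows[0,2) x cols[0,16) = 2x16
Op 4 cut(0, 3): punch at orig (0,3); cuts so far [(0, 3)]; region rows[0,2) x cols[0,16) = 2x16
Op 5 cut(0, 15): punch at orig (0,15); cuts so far [(0, 3), (0, 15)]; region rows[0,2) x cols[0,16) = 2x16
Op 6 cut(0, 6): punch at orig (0,6); cuts so far [(0, 3), (0, 6), (0, 15)]; region rows[0,2) x cols[0,16) = 2x16
Unfold 1 (reflect across h@2): 6 holes -> [(0, 3), (0, 6), (0, 15), (3, 3), (3, 6), (3, 15)]
Unfold 2 (reflect across h@4): 12 holes -> [(0, 3), (0, 6), (0, 15), (3, 3), (3, 6), (3, 15), (4, 3), (4, 6), (4, 15), (7, 3), (7, 6), (7, 15)]
Unfold 3 (reflect across v@16): 24 holes -> [(0, 3), (0, 6), (0, 15), (0, 16), (0, 25), (0, 28), (3, 3), (3, 6), (3, 15), (3, 16), (3, 25), (3, 28), (4, 3), (4, 6), (4, 15), (4, 16), (4, 25), (4, 28), (7, 3), (7, 6), (7, 15), (7, 16), (7, 25), (7, 28)]
Holes: [(0, 3), (0, 6), (0, 15), (0, 16), (0, 25), (0, 28), (3, 3), (3, 6), (3, 15), (3, 16), (3, 25), (3, 28), (4, 3), (4, 6), (4, 15), (4, 16), (4, 25), (4, 28), (7, 3), (7, 6), (7, 15), (7, 16), (7, 25), (7, 28)]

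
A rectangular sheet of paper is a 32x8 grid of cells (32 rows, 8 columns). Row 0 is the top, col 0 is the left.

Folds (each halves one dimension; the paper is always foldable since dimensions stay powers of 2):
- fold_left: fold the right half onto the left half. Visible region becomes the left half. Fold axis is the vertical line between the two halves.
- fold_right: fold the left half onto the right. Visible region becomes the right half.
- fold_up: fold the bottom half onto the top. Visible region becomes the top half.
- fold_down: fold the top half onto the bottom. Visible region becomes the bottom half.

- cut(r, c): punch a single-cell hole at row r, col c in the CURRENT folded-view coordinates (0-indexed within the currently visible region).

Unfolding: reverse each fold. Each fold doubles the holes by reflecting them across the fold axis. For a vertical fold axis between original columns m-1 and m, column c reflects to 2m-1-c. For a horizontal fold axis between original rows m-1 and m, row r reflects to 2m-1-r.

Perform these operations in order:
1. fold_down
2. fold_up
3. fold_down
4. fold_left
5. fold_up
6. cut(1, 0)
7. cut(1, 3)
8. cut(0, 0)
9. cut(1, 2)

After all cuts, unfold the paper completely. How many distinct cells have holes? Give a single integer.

Answer: 128

Derivation:
Op 1 fold_down: fold axis h@16; visible region now rows[16,32) x cols[0,8) = 16x8
Op 2 fold_up: fold axis h@24; visible region now rows[16,24) x cols[0,8) = 8x8
Op 3 fold_down: fold axis h@20; visible region now rows[20,24) x cols[0,8) = 4x8
Op 4 fold_left: fold axis v@4; visible region now rows[20,24) x cols[0,4) = 4x4
Op 5 fold_up: fold axis h@22; visible region now rows[20,22) x cols[0,4) = 2x4
Op 6 cut(1, 0): punch at orig (21,0); cuts so far [(21, 0)]; region rows[20,22) x cols[0,4) = 2x4
Op 7 cut(1, 3): punch at orig (21,3); cuts so far [(21, 0), (21, 3)]; region rows[20,22) x cols[0,4) = 2x4
Op 8 cut(0, 0): punch at orig (20,0); cuts so far [(20, 0), (21, 0), (21, 3)]; region rows[20,22) x cols[0,4) = 2x4
Op 9 cut(1, 2): punch at orig (21,2); cuts so far [(20, 0), (21, 0), (21, 2), (21, 3)]; region rows[20,22) x cols[0,4) = 2x4
Unfold 1 (reflect across h@22): 8 holes -> [(20, 0), (21, 0), (21, 2), (21, 3), (22, 0), (22, 2), (22, 3), (23, 0)]
Unfold 2 (reflect across v@4): 16 holes -> [(20, 0), (20, 7), (21, 0), (21, 2), (21, 3), (21, 4), (21, 5), (21, 7), (22, 0), (22, 2), (22, 3), (22, 4), (22, 5), (22, 7), (23, 0), (23, 7)]
Unfold 3 (reflect across h@20): 32 holes -> [(16, 0), (16, 7), (17, 0), (17, 2), (17, 3), (17, 4), (17, 5), (17, 7), (18, 0), (18, 2), (18, 3), (18, 4), (18, 5), (18, 7), (19, 0), (19, 7), (20, 0), (20, 7), (21, 0), (21, 2), (21, 3), (21, 4), (21, 5), (21, 7), (22, 0), (22, 2), (22, 3), (22, 4), (22, 5), (22, 7), (23, 0), (23, 7)]
Unfold 4 (reflect across h@24): 64 holes -> [(16, 0), (16, 7), (17, 0), (17, 2), (17, 3), (17, 4), (17, 5), (17, 7), (18, 0), (18, 2), (18, 3), (18, 4), (18, 5), (18, 7), (19, 0), (19, 7), (20, 0), (20, 7), (21, 0), (21, 2), (21, 3), (21, 4), (21, 5), (21, 7), (22, 0), (22, 2), (22, 3), (22, 4), (22, 5), (22, 7), (23, 0), (23, 7), (24, 0), (24, 7), (25, 0), (25, 2), (25, 3), (25, 4), (25, 5), (25, 7), (26, 0), (26, 2), (26, 3), (26, 4), (26, 5), (26, 7), (27, 0), (27, 7), (28, 0), (28, 7), (29, 0), (29, 2), (29, 3), (29, 4), (29, 5), (29, 7), (30, 0), (30, 2), (30, 3), (30, 4), (30, 5), (30, 7), (31, 0), (31, 7)]
Unfold 5 (reflect across h@16): 128 holes -> [(0, 0), (0, 7), (1, 0), (1, 2), (1, 3), (1, 4), (1, 5), (1, 7), (2, 0), (2, 2), (2, 3), (2, 4), (2, 5), (2, 7), (3, 0), (3, 7), (4, 0), (4, 7), (5, 0), (5, 2), (5, 3), (5, 4), (5, 5), (5, 7), (6, 0), (6, 2), (6, 3), (6, 4), (6, 5), (6, 7), (7, 0), (7, 7), (8, 0), (8, 7), (9, 0), (9, 2), (9, 3), (9, 4), (9, 5), (9, 7), (10, 0), (10, 2), (10, 3), (10, 4), (10, 5), (10, 7), (11, 0), (11, 7), (12, 0), (12, 7), (13, 0), (13, 2), (13, 3), (13, 4), (13, 5), (13, 7), (14, 0), (14, 2), (14, 3), (14, 4), (14, 5), (14, 7), (15, 0), (15, 7), (16, 0), (16, 7), (17, 0), (17, 2), (17, 3), (17, 4), (17, 5), (17, 7), (18, 0), (18, 2), (18, 3), (18, 4), (18, 5), (18, 7), (19, 0), (19, 7), (20, 0), (20, 7), (21, 0), (21, 2), (21, 3), (21, 4), (21, 5), (21, 7), (22, 0), (22, 2), (22, 3), (22, 4), (22, 5), (22, 7), (23, 0), (23, 7), (24, 0), (24, 7), (25, 0), (25, 2), (25, 3), (25, 4), (25, 5), (25, 7), (26, 0), (26, 2), (26, 3), (26, 4), (26, 5), (26, 7), (27, 0), (27, 7), (28, 0), (28, 7), (29, 0), (29, 2), (29, 3), (29, 4), (29, 5), (29, 7), (30, 0), (30, 2), (30, 3), (30, 4), (30, 5), (30, 7), (31, 0), (31, 7)]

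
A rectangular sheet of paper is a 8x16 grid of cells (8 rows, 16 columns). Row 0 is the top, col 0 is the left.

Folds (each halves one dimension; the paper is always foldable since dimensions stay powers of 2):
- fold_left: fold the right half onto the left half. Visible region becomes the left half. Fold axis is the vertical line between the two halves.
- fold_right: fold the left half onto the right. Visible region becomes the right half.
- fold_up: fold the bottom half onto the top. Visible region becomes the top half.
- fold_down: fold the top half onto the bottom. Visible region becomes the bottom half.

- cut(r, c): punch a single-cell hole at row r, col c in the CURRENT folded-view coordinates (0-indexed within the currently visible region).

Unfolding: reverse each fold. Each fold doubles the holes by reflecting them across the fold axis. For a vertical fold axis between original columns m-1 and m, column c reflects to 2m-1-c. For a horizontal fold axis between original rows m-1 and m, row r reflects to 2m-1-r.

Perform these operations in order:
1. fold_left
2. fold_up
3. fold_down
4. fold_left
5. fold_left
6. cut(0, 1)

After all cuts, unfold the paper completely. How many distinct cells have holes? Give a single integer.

Op 1 fold_left: fold axis v@8; visible region now rows[0,8) x cols[0,8) = 8x8
Op 2 fold_up: fold axis h@4; visible region now rows[0,4) x cols[0,8) = 4x8
Op 3 fold_down: fold axis h@2; visible region now rows[2,4) x cols[0,8) = 2x8
Op 4 fold_left: fold axis v@4; visible region now rows[2,4) x cols[0,4) = 2x4
Op 5 fold_left: fold axis v@2; visible region now rows[2,4) x cols[0,2) = 2x2
Op 6 cut(0, 1): punch at orig (2,1); cuts so far [(2, 1)]; region rows[2,4) x cols[0,2) = 2x2
Unfold 1 (reflect across v@2): 2 holes -> [(2, 1), (2, 2)]
Unfold 2 (reflect across v@4): 4 holes -> [(2, 1), (2, 2), (2, 5), (2, 6)]
Unfold 3 (reflect across h@2): 8 holes -> [(1, 1), (1, 2), (1, 5), (1, 6), (2, 1), (2, 2), (2, 5), (2, 6)]
Unfold 4 (reflect across h@4): 16 holes -> [(1, 1), (1, 2), (1, 5), (1, 6), (2, 1), (2, 2), (2, 5), (2, 6), (5, 1), (5, 2), (5, 5), (5, 6), (6, 1), (6, 2), (6, 5), (6, 6)]
Unfold 5 (reflect across v@8): 32 holes -> [(1, 1), (1, 2), (1, 5), (1, 6), (1, 9), (1, 10), (1, 13), (1, 14), (2, 1), (2, 2), (2, 5), (2, 6), (2, 9), (2, 10), (2, 13), (2, 14), (5, 1), (5, 2), (5, 5), (5, 6), (5, 9), (5, 10), (5, 13), (5, 14), (6, 1), (6, 2), (6, 5), (6, 6), (6, 9), (6, 10), (6, 13), (6, 14)]

Answer: 32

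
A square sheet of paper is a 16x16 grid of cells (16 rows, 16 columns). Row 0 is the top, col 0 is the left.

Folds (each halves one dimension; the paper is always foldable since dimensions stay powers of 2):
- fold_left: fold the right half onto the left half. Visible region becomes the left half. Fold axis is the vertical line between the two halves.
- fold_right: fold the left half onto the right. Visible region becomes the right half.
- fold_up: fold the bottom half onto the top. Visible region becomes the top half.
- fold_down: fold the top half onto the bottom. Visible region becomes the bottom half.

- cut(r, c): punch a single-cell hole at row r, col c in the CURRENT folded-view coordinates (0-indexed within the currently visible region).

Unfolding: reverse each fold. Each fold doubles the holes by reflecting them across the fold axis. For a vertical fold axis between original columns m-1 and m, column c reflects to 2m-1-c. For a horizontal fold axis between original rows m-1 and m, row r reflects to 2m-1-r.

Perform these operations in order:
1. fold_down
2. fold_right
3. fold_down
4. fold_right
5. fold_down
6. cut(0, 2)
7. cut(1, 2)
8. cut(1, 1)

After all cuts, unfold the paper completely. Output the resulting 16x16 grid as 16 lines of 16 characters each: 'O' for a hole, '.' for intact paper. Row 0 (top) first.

Answer: .OO..OO..OO..OO.
.O....O..O....O.
.O....O..O....O.
.OO..OO..OO..OO.
.OO..OO..OO..OO.
.O....O..O....O.
.O....O..O....O.
.OO..OO..OO..OO.
.OO..OO..OO..OO.
.O....O..O....O.
.O....O..O....O.
.OO..OO..OO..OO.
.OO..OO..OO..OO.
.O....O..O....O.
.O....O..O....O.
.OO..OO..OO..OO.

Derivation:
Op 1 fold_down: fold axis h@8; visible region now rows[8,16) x cols[0,16) = 8x16
Op 2 fold_right: fold axis v@8; visible region now rows[8,16) x cols[8,16) = 8x8
Op 3 fold_down: fold axis h@12; visible region now rows[12,16) x cols[8,16) = 4x8
Op 4 fold_right: fold axis v@12; visible region now rows[12,16) x cols[12,16) = 4x4
Op 5 fold_down: fold axis h@14; visible region now rows[14,16) x cols[12,16) = 2x4
Op 6 cut(0, 2): punch at orig (14,14); cuts so far [(14, 14)]; region rows[14,16) x cols[12,16) = 2x4
Op 7 cut(1, 2): punch at orig (15,14); cuts so far [(14, 14), (15, 14)]; region rows[14,16) x cols[12,16) = 2x4
Op 8 cut(1, 1): punch at orig (15,13); cuts so far [(14, 14), (15, 13), (15, 14)]; region rows[14,16) x cols[12,16) = 2x4
Unfold 1 (reflect across h@14): 6 holes -> [(12, 13), (12, 14), (13, 14), (14, 14), (15, 13), (15, 14)]
Unfold 2 (reflect across v@12): 12 holes -> [(12, 9), (12, 10), (12, 13), (12, 14), (13, 9), (13, 14), (14, 9), (14, 14), (15, 9), (15, 10), (15, 13), (15, 14)]
Unfold 3 (reflect across h@12): 24 holes -> [(8, 9), (8, 10), (8, 13), (8, 14), (9, 9), (9, 14), (10, 9), (10, 14), (11, 9), (11, 10), (11, 13), (11, 14), (12, 9), (12, 10), (12, 13), (12, 14), (13, 9), (13, 14), (14, 9), (14, 14), (15, 9), (15, 10), (15, 13), (15, 14)]
Unfold 4 (reflect across v@8): 48 holes -> [(8, 1), (8, 2), (8, 5), (8, 6), (8, 9), (8, 10), (8, 13), (8, 14), (9, 1), (9, 6), (9, 9), (9, 14), (10, 1), (10, 6), (10, 9), (10, 14), (11, 1), (11, 2), (11, 5), (11, 6), (11, 9), (11, 10), (11, 13), (11, 14), (12, 1), (12, 2), (12, 5), (12, 6), (12, 9), (12, 10), (12, 13), (12, 14), (13, 1), (13, 6), (13, 9), (13, 14), (14, 1), (14, 6), (14, 9), (14, 14), (15, 1), (15, 2), (15, 5), (15, 6), (15, 9), (15, 10), (15, 13), (15, 14)]
Unfold 5 (reflect across h@8): 96 holes -> [(0, 1), (0, 2), (0, 5), (0, 6), (0, 9), (0, 10), (0, 13), (0, 14), (1, 1), (1, 6), (1, 9), (1, 14), (2, 1), (2, 6), (2, 9), (2, 14), (3, 1), (3, 2), (3, 5), (3, 6), (3, 9), (3, 10), (3, 13), (3, 14), (4, 1), (4, 2), (4, 5), (4, 6), (4, 9), (4, 10), (4, 13), (4, 14), (5, 1), (5, 6), (5, 9), (5, 14), (6, 1), (6, 6), (6, 9), (6, 14), (7, 1), (7, 2), (7, 5), (7, 6), (7, 9), (7, 10), (7, 13), (7, 14), (8, 1), (8, 2), (8, 5), (8, 6), (8, 9), (8, 10), (8, 13), (8, 14), (9, 1), (9, 6), (9, 9), (9, 14), (10, 1), (10, 6), (10, 9), (10, 14), (11, 1), (11, 2), (11, 5), (11, 6), (11, 9), (11, 10), (11, 13), (11, 14), (12, 1), (12, 2), (12, 5), (12, 6), (12, 9), (12, 10), (12, 13), (12, 14), (13, 1), (13, 6), (13, 9), (13, 14), (14, 1), (14, 6), (14, 9), (14, 14), (15, 1), (15, 2), (15, 5), (15, 6), (15, 9), (15, 10), (15, 13), (15, 14)]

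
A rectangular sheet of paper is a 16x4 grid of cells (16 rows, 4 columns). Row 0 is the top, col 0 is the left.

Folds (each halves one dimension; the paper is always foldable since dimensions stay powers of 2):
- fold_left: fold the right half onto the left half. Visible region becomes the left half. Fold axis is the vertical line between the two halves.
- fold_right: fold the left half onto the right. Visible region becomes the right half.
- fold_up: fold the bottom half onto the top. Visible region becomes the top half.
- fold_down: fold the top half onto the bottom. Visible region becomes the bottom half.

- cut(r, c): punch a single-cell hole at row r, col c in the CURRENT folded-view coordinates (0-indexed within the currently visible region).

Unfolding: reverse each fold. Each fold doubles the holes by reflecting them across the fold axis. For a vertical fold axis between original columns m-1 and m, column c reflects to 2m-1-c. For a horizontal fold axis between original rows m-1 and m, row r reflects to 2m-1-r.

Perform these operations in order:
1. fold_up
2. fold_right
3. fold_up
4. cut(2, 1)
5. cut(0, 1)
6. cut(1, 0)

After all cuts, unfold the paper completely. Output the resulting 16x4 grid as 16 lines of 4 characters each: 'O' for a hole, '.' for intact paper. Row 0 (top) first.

Op 1 fold_up: fold axis h@8; visible region now rows[0,8) x cols[0,4) = 8x4
Op 2 fold_right: fold axis v@2; visible region now rows[0,8) x cols[2,4) = 8x2
Op 3 fold_up: fold axis h@4; visible region now rows[0,4) x cols[2,4) = 4x2
Op 4 cut(2, 1): punch at orig (2,3); cuts so far [(2, 3)]; region rows[0,4) x cols[2,4) = 4x2
Op 5 cut(0, 1): punch at orig (0,3); cuts so far [(0, 3), (2, 3)]; region rows[0,4) x cols[2,4) = 4x2
Op 6 cut(1, 0): punch at orig (1,2); cuts so far [(0, 3), (1, 2), (2, 3)]; region rows[0,4) x cols[2,4) = 4x2
Unfold 1 (reflect across h@4): 6 holes -> [(0, 3), (1, 2), (2, 3), (5, 3), (6, 2), (7, 3)]
Unfold 2 (reflect across v@2): 12 holes -> [(0, 0), (0, 3), (1, 1), (1, 2), (2, 0), (2, 3), (5, 0), (5, 3), (6, 1), (6, 2), (7, 0), (7, 3)]
Unfold 3 (reflect across h@8): 24 holes -> [(0, 0), (0, 3), (1, 1), (1, 2), (2, 0), (2, 3), (5, 0), (5, 3), (6, 1), (6, 2), (7, 0), (7, 3), (8, 0), (8, 3), (9, 1), (9, 2), (10, 0), (10, 3), (13, 0), (13, 3), (14, 1), (14, 2), (15, 0), (15, 3)]

Answer: O..O
.OO.
O..O
....
....
O..O
.OO.
O..O
O..O
.OO.
O..O
....
....
O..O
.OO.
O..O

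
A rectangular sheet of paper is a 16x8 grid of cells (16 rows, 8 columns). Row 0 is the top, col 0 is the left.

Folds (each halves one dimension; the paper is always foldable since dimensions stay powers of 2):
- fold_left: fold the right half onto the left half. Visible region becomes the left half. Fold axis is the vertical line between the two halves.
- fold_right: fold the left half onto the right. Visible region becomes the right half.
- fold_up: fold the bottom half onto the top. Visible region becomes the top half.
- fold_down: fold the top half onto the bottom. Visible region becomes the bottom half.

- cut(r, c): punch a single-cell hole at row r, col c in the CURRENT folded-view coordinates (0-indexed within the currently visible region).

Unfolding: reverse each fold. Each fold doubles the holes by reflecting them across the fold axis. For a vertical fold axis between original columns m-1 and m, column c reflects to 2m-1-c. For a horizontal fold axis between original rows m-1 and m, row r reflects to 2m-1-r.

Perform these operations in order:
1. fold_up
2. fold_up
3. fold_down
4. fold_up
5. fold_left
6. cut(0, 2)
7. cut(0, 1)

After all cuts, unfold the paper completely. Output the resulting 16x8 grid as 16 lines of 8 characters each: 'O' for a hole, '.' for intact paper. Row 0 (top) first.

Op 1 fold_up: fold axis h@8; visible region now rows[0,8) x cols[0,8) = 8x8
Op 2 fold_up: fold axis h@4; visible region now rows[0,4) x cols[0,8) = 4x8
Op 3 fold_down: fold axis h@2; visible region now rows[2,4) x cols[0,8) = 2x8
Op 4 fold_up: fold axis h@3; visible region now rows[2,3) x cols[0,8) = 1x8
Op 5 fold_left: fold axis v@4; visible region now rows[2,3) x cols[0,4) = 1x4
Op 6 cut(0, 2): punch at orig (2,2); cuts so far [(2, 2)]; region rows[2,3) x cols[0,4) = 1x4
Op 7 cut(0, 1): punch at orig (2,1); cuts so far [(2, 1), (2, 2)]; region rows[2,3) x cols[0,4) = 1x4
Unfold 1 (reflect across v@4): 4 holes -> [(2, 1), (2, 2), (2, 5), (2, 6)]
Unfold 2 (reflect across h@3): 8 holes -> [(2, 1), (2, 2), (2, 5), (2, 6), (3, 1), (3, 2), (3, 5), (3, 6)]
Unfold 3 (reflect across h@2): 16 holes -> [(0, 1), (0, 2), (0, 5), (0, 6), (1, 1), (1, 2), (1, 5), (1, 6), (2, 1), (2, 2), (2, 5), (2, 6), (3, 1), (3, 2), (3, 5), (3, 6)]
Unfold 4 (reflect across h@4): 32 holes -> [(0, 1), (0, 2), (0, 5), (0, 6), (1, 1), (1, 2), (1, 5), (1, 6), (2, 1), (2, 2), (2, 5), (2, 6), (3, 1), (3, 2), (3, 5), (3, 6), (4, 1), (4, 2), (4, 5), (4, 6), (5, 1), (5, 2), (5, 5), (5, 6), (6, 1), (6, 2), (6, 5), (6, 6), (7, 1), (7, 2), (7, 5), (7, 6)]
Unfold 5 (reflect across h@8): 64 holes -> [(0, 1), (0, 2), (0, 5), (0, 6), (1, 1), (1, 2), (1, 5), (1, 6), (2, 1), (2, 2), (2, 5), (2, 6), (3, 1), (3, 2), (3, 5), (3, 6), (4, 1), (4, 2), (4, 5), (4, 6), (5, 1), (5, 2), (5, 5), (5, 6), (6, 1), (6, 2), (6, 5), (6, 6), (7, 1), (7, 2), (7, 5), (7, 6), (8, 1), (8, 2), (8, 5), (8, 6), (9, 1), (9, 2), (9, 5), (9, 6), (10, 1), (10, 2), (10, 5), (10, 6), (11, 1), (11, 2), (11, 5), (11, 6), (12, 1), (12, 2), (12, 5), (12, 6), (13, 1), (13, 2), (13, 5), (13, 6), (14, 1), (14, 2), (14, 5), (14, 6), (15, 1), (15, 2), (15, 5), (15, 6)]

Answer: .OO..OO.
.OO..OO.
.OO..OO.
.OO..OO.
.OO..OO.
.OO..OO.
.OO..OO.
.OO..OO.
.OO..OO.
.OO..OO.
.OO..OO.
.OO..OO.
.OO..OO.
.OO..OO.
.OO..OO.
.OO..OO.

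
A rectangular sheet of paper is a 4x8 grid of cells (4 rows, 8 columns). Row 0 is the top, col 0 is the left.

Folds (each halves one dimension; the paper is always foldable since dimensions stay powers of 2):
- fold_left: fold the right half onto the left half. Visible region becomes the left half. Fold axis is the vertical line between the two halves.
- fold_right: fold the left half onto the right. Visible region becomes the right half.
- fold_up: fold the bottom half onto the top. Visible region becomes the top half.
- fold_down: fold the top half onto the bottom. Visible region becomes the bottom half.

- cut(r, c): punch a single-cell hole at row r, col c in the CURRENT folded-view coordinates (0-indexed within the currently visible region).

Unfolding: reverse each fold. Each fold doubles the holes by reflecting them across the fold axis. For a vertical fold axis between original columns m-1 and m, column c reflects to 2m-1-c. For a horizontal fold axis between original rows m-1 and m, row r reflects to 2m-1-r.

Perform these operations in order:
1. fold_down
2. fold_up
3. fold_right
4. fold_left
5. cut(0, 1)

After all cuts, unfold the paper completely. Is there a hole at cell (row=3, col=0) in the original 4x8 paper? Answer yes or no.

Op 1 fold_down: fold axis h@2; visible region now rows[2,4) x cols[0,8) = 2x8
Op 2 fold_up: fold axis h@3; visible region now rows[2,3) x cols[0,8) = 1x8
Op 3 fold_right: fold axis v@4; visible region now rows[2,3) x cols[4,8) = 1x4
Op 4 fold_left: fold axis v@6; visible region now rows[2,3) x cols[4,6) = 1x2
Op 5 cut(0, 1): punch at orig (2,5); cuts so far [(2, 5)]; region rows[2,3) x cols[4,6) = 1x2
Unfold 1 (reflect across v@6): 2 holes -> [(2, 5), (2, 6)]
Unfold 2 (reflect across v@4): 4 holes -> [(2, 1), (2, 2), (2, 5), (2, 6)]
Unfold 3 (reflect across h@3): 8 holes -> [(2, 1), (2, 2), (2, 5), (2, 6), (3, 1), (3, 2), (3, 5), (3, 6)]
Unfold 4 (reflect across h@2): 16 holes -> [(0, 1), (0, 2), (0, 5), (0, 6), (1, 1), (1, 2), (1, 5), (1, 6), (2, 1), (2, 2), (2, 5), (2, 6), (3, 1), (3, 2), (3, 5), (3, 6)]
Holes: [(0, 1), (0, 2), (0, 5), (0, 6), (1, 1), (1, 2), (1, 5), (1, 6), (2, 1), (2, 2), (2, 5), (2, 6), (3, 1), (3, 2), (3, 5), (3, 6)]

Answer: no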